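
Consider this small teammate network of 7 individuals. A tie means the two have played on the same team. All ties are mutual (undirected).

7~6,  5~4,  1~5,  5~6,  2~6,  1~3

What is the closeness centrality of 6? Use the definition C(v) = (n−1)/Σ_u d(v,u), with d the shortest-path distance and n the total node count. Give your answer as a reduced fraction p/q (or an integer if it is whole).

Distances from 6: 1:2, 2:1, 3:3, 4:2, 5:1, 7:1. Sum = 10.
n = 7, so closeness = 6/10 = 3/5.

3/5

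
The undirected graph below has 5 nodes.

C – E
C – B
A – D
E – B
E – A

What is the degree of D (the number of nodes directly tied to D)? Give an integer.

1

D is directly tied to A. That is 1 neighbor, so the degree of D is 1.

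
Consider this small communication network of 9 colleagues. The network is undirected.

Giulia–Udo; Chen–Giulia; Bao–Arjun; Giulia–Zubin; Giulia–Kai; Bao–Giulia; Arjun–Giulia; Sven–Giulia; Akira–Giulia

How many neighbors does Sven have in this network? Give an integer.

1

Sven is directly tied to Giulia. That is 1 neighbor, so the degree of Sven is 1.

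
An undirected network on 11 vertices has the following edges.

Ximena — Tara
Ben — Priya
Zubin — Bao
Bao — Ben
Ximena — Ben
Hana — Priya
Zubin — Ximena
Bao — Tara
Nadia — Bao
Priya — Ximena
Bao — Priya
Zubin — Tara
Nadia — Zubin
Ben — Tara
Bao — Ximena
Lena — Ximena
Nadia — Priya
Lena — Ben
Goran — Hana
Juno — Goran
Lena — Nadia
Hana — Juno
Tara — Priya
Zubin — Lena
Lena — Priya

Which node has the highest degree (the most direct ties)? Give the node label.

Degrees — Bao:6, Ben:5, Goran:2, Hana:3, Juno:2, Lena:5, Nadia:4, Priya:7, Tara:5, Ximena:6, Zubin:5.
The maximum is 7, attained only by Priya.

Priya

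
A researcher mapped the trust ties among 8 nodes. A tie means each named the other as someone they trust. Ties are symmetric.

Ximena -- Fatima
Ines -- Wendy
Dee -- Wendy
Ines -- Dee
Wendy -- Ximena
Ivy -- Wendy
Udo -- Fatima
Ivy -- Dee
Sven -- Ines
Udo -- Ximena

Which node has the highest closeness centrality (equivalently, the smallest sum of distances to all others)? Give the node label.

Farness (sum of distances to all others) for each node — Dee:13, Fatima:17, Ines:13, Ivy:15, Sven:19, Udo:17, Wendy:10, Ximena:12.
The smallest farness is 10, for Wendy, so Wendy has the highest closeness.

Wendy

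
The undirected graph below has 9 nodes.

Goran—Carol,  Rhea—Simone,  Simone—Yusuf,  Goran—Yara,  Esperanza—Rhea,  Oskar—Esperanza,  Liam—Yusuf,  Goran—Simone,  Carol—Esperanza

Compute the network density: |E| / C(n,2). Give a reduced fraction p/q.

1/4

There are 9 edges and 9 nodes, so the maximum possible is C(9,2) = 36.
Density = 9/36 = 1/4.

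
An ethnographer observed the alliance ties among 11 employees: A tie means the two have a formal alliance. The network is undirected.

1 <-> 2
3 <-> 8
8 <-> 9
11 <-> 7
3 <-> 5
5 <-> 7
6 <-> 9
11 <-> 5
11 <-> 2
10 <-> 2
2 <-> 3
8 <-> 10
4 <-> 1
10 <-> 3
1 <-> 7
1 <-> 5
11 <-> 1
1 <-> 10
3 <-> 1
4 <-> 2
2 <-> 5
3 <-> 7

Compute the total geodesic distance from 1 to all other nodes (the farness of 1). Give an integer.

Distances from 1: 2:1, 3:1, 4:1, 5:1, 6:4, 7:1, 8:2, 9:3, 10:1, 11:1.
Sum = 1 + 1 + 1 + 1 + 4 + 1 + 2 + 3 + 1 + 1 = 16.

16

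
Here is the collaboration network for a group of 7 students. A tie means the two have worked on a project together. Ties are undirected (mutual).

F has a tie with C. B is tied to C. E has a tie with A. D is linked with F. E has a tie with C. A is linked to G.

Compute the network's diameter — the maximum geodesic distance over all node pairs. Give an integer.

Eccentricity of each node (its greatest distance to any other): A:4, B:4, C:3, D:5, E:3, F:4, G:5.
The maximum eccentricity is 5, realized for instance by the pair G–D via G – A – E – C – F – D. So the diameter is 5.

5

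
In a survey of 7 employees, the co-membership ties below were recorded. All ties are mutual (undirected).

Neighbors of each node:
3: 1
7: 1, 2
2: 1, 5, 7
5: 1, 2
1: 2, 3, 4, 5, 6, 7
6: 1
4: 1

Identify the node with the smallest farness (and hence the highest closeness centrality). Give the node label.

1

Farness (sum of distances to all others) for each node — 1:6, 2:9, 3:11, 4:11, 5:10, 6:11, 7:10.
The smallest farness is 6, for 1, so 1 has the highest closeness.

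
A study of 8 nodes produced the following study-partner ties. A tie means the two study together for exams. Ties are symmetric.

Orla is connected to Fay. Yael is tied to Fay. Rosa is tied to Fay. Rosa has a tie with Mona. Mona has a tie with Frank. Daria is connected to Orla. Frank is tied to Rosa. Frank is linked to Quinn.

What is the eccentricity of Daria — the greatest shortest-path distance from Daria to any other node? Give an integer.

5

Distances from Daria: Fay:2, Frank:4, Mona:4, Orla:1, Quinn:5, Rosa:3, Yael:3.
The largest is 5 (to Quinn), so the eccentricity of Daria is 5.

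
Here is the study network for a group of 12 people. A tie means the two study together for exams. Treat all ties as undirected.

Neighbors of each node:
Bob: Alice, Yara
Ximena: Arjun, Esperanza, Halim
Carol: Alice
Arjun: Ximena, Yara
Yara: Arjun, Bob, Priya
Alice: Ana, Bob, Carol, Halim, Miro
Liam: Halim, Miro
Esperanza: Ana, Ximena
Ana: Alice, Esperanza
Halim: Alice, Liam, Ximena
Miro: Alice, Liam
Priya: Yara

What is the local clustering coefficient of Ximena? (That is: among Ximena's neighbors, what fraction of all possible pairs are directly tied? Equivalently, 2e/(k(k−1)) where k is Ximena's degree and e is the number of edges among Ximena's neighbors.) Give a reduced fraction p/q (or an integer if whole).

Ximena's neighbors: Arjun, Esperanza, and Halim (k = 3).
Possible neighbor pairs: C(3,2) = 3. Edges among them: none → e = 0.
Clustering(Ximena) = 0/3 = 0.

0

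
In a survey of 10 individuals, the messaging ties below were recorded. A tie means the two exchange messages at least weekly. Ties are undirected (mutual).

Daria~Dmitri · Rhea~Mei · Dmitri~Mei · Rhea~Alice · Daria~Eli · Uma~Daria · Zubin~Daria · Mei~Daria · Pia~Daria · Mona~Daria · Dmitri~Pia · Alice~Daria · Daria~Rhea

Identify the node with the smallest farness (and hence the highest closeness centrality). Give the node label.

Farness (sum of distances to all others) for each node — Alice:16, Daria:9, Dmitri:15, Eli:17, Mei:15, Mona:17, Pia:16, Rhea:15, Uma:17, Zubin:17.
The smallest farness is 9, for Daria, so Daria has the highest closeness.

Daria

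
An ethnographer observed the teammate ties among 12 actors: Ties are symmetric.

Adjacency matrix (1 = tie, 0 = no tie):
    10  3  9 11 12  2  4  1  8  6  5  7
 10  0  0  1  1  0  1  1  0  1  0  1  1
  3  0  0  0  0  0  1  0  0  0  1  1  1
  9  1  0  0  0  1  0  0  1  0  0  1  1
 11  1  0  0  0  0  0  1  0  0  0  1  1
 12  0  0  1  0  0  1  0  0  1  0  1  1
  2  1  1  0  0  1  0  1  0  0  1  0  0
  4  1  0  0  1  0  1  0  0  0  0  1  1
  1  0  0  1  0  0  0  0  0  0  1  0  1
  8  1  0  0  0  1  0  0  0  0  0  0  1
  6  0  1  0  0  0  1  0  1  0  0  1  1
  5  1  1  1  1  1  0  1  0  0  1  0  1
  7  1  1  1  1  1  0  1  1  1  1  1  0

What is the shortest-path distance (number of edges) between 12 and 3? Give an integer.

2

One shortest route is 12 – 5 – 3, which uses 2 edges, and 12 and 3 are not directly tied, so nothing shorter exists. So d(12,3) = 2.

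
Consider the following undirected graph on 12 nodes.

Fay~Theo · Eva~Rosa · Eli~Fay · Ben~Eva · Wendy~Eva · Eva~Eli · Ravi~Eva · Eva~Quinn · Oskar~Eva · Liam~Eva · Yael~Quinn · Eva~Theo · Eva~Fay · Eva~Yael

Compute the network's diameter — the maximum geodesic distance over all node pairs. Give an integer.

Eccentricity of each node (its greatest distance to any other): Ben:2, Eli:2, Eva:1, Fay:2, Liam:2, Oskar:2, Quinn:2, Ravi:2, Rosa:2, Theo:2, Wendy:2, Yael:2.
The maximum eccentricity is 2, realized for instance by the pair Oskar–Fay via Oskar – Eva – Fay. So the diameter is 2.

2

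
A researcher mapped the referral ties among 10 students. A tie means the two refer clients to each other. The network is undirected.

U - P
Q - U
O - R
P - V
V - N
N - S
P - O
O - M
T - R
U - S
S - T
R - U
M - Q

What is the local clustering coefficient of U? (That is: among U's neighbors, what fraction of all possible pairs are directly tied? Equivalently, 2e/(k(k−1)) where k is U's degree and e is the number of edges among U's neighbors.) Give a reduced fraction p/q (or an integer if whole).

0

U's neighbors: P, Q, R, and S (k = 4).
Possible neighbor pairs: C(4,2) = 6. Edges among them: none → e = 0.
Clustering(U) = 0/6 = 0.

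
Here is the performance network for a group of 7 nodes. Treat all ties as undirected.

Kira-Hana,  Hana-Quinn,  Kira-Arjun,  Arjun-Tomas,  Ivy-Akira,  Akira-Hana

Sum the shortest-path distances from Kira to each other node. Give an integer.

Distances from Kira: Akira:2, Arjun:1, Hana:1, Ivy:3, Quinn:2, Tomas:2.
Sum = 2 + 1 + 1 + 3 + 2 + 2 = 11.

11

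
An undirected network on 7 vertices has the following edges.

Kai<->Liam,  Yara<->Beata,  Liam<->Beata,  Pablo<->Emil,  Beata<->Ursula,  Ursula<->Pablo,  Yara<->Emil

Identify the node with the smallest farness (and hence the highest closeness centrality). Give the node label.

Farness (sum of distances to all others) for each node — Beata:9, Emil:13, Kai:17, Liam:12, Pablo:13, Ursula:11, Yara:11.
The smallest farness is 9, for Beata, so Beata has the highest closeness.

Beata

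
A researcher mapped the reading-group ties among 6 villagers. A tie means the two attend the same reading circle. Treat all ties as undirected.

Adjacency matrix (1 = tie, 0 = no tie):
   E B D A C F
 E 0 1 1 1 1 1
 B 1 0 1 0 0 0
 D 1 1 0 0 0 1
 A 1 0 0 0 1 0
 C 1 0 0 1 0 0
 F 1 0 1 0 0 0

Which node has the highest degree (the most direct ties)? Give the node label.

Degrees — A:2, B:2, C:2, D:3, E:5, F:2.
The maximum is 5, attained only by E.

E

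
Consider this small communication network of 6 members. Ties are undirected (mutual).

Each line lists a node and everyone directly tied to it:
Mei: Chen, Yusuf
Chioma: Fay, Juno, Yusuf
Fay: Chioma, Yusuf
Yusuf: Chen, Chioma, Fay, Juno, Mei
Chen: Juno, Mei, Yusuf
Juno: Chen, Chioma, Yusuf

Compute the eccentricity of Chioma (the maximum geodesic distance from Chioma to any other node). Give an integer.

2

Distances from Chioma: Chen:2, Fay:1, Juno:1, Mei:2, Yusuf:1.
The largest is 2 (to Chen and Mei), so the eccentricity of Chioma is 2.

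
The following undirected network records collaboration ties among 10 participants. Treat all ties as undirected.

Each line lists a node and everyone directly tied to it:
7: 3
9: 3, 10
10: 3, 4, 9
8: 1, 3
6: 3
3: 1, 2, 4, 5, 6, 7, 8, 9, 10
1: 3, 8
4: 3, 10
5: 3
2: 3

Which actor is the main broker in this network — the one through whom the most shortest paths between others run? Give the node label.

3

Unnormalized betweenness of each node: 1:0, 2:0, 3:65/2, 4:0, 5:0, 6:0, 7:0, 8:0, 9:0, 10:1/2.
3 has the largest value, 65/2, making it the main broker — the node through which the most shortest paths run.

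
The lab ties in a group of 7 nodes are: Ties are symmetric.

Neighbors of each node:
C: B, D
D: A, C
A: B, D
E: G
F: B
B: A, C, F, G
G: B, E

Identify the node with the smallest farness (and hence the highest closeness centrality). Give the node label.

B

Farness (sum of distances to all others) for each node — A:11, B:8, C:11, D:14, E:16, F:13, G:11.
The smallest farness is 8, for B, so B has the highest closeness.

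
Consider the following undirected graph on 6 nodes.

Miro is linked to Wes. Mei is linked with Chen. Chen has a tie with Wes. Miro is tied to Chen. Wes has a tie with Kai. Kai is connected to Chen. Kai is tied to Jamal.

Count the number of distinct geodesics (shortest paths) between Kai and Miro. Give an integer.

The shortest distance is 2. The length-2 paths are: Kai–Wes–Miro; Kai–Chen–Miro.
That gives 2 distinct shortest paths.

2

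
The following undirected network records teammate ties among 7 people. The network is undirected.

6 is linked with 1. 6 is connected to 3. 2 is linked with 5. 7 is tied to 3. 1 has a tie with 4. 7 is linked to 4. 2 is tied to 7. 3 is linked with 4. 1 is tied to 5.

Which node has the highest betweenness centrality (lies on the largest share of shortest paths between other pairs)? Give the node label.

Unnormalized betweenness of each node: 1:11/3, 2:4/3, 3:2, 4:11/6, 5:3/2, 6:5/6, 7:17/6.
1 has the largest value, 11/3, making it the main broker — the node through which the most shortest paths run.

1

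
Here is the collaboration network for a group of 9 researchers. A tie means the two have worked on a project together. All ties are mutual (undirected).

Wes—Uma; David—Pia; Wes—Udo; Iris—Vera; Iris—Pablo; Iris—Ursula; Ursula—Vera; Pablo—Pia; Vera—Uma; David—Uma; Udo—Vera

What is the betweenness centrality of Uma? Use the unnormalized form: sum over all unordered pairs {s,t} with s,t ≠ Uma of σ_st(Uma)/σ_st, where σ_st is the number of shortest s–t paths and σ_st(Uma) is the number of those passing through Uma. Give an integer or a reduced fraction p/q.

53/6

Pairs whose geodesics pass through Uma — Udo–David: 2/2; Udo–Pia: 2/3; Wes–David: 1; Wes–Pia: 1; Wes–Pablo: 2/3; Wes–Iris: 1/2; Wes–Ursula: 1/2; Wes–Vera: 1/2; David–Iris: 1/2; David–Ursula: 1; David–Vera: 1; Pia–Vera: 1/2.
All other pairs contribute 0.
Summing the contributions gives betweenness(Uma) = 53/6.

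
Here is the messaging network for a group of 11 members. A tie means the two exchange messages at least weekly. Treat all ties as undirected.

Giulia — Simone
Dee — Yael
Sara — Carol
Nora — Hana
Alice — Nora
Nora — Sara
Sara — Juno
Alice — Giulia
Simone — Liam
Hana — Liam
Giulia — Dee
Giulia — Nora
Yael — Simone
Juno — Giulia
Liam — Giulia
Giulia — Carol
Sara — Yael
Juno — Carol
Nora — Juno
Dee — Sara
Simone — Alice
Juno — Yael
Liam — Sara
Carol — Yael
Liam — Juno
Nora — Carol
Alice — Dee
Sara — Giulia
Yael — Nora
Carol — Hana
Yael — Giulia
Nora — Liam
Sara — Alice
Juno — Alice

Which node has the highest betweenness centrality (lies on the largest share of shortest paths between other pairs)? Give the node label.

Unnormalized betweenness of each node: Alice:61/36, Carol:11/6, Dee:1/6, Giulia:64/15, Hana:1/5, Juno:61/60, Liam:107/36, Nora:713/180, Sara:161/60, Simone:17/30, Yael:95/36.
Giulia has the largest value, 64/15, making it the main broker — the node through which the most shortest paths run.

Giulia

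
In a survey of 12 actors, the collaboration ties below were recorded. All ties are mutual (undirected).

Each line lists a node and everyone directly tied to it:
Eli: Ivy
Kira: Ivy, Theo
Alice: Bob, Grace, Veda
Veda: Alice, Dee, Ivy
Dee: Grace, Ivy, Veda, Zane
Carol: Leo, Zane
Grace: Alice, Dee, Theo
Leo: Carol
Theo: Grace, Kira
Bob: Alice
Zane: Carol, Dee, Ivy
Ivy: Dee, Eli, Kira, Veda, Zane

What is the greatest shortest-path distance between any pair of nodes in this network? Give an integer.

6

Eccentricity of each node (its greatest distance to any other): Alice:5, Bob:6, Carol:5, Dee:3, Eli:4, Grace:4, Ivy:3, Kira:4, Leo:6, Theo:5, Veda:4, Zane:4.
The maximum eccentricity is 6, realized for instance by the pair Bob–Leo via Bob – Alice – Veda – Dee – Zane – Carol – Leo. So the diameter is 6.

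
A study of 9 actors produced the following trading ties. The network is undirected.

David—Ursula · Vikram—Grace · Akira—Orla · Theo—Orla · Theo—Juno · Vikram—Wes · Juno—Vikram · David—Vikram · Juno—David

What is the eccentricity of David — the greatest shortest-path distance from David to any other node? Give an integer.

Distances from David: Akira:4, Grace:2, Juno:1, Orla:3, Theo:2, Ursula:1, Vikram:1, Wes:2.
The largest is 4 (to Akira), so the eccentricity of David is 4.

4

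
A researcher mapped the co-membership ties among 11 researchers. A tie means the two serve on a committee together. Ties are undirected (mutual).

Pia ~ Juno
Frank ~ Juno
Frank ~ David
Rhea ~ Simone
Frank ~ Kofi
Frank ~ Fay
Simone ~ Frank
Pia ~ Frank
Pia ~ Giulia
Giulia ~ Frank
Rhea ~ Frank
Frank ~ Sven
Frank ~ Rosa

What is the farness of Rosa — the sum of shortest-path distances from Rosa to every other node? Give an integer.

19

Distances from Rosa: David:2, Fay:2, Frank:1, Giulia:2, Juno:2, Kofi:2, Pia:2, Rhea:2, Simone:2, Sven:2.
Sum = 2 + 2 + 1 + 2 + 2 + 2 + 2 + 2 + 2 + 2 = 19.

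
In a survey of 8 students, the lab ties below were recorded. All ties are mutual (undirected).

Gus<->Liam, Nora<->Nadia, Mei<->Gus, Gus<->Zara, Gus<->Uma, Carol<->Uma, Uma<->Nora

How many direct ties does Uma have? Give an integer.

Uma is directly tied to Carol, Gus, and Nora. That is 3 neighbors, so the degree of Uma is 3.

3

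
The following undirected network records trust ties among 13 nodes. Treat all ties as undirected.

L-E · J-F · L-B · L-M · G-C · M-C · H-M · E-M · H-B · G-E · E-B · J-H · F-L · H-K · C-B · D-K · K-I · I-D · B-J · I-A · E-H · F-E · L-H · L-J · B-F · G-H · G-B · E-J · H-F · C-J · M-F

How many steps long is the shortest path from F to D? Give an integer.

3

One shortest route is F – H – K – D, which uses 3 edges, and at distance 2 from F we only reach {C, G, K}, which does not include D. So d(F,D) = 3.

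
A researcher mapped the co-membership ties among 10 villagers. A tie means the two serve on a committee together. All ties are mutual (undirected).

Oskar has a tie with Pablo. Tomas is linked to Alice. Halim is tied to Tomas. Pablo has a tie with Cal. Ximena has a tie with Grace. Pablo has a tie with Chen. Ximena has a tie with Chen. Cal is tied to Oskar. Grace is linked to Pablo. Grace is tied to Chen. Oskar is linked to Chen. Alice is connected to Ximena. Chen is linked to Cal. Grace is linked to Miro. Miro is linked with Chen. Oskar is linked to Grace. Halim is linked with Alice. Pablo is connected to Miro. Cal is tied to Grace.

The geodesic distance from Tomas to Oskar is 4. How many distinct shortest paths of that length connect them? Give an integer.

The shortest distance is 4. The length-4 paths are: Tomas–Alice–Ximena–Grace–Oskar; Tomas–Alice–Ximena–Chen–Oskar.
That gives 2 distinct shortest paths.

2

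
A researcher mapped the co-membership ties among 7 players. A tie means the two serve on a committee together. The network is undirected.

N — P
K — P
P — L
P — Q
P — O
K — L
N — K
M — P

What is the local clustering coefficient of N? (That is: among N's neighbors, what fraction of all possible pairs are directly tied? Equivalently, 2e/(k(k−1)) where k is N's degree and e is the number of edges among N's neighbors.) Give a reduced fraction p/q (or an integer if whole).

1

N's neighbors: K and P (k = 2).
Possible neighbor pairs: C(2,2) = 1. Edges among them: K–P → e = 1.
Clustering(N) = 1/1.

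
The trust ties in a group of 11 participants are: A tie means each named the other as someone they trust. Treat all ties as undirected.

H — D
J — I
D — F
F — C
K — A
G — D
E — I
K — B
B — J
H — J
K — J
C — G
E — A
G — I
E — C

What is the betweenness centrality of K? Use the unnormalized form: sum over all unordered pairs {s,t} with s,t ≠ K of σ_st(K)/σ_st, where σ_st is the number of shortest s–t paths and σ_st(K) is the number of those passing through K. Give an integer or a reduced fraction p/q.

Pairs whose geodesics pass through K — B–C: 1/3; B–E: 1/2; B–A: 1; J–A: 1; H–A: 1; D–A: 1/4.
All other pairs contribute 0.
Summing the contributions gives betweenness(K) = 49/12.

49/12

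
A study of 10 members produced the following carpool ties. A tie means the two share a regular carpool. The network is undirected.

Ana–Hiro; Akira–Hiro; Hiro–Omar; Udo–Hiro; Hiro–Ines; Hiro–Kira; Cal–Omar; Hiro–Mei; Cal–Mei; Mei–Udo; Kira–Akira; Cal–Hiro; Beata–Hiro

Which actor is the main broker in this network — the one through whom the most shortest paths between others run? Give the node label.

Hiro

Unnormalized betweenness of each node: Akira:0, Ana:0, Beata:0, Cal:1/2, Hiro:31, Ines:0, Kira:0, Mei:1/2, Omar:0, Udo:0.
Hiro has the largest value, 31, making it the main broker — the node through which the most shortest paths run.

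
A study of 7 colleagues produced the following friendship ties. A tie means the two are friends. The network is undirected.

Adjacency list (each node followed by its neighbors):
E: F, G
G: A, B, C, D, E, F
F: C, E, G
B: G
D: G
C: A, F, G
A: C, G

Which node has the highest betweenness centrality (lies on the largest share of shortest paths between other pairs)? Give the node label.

G

Unnormalized betweenness of each node: A:0, B:0, C:1/2, D:0, E:0, F:1/2, G:11.
G has the largest value, 11, making it the main broker — the node through which the most shortest paths run.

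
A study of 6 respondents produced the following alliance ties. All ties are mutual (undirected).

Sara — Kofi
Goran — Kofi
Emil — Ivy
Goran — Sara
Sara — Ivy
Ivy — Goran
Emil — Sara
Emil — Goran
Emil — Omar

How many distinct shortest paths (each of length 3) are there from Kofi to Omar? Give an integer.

2

The shortest distance is 3. The length-3 paths are: Kofi–Goran–Emil–Omar; Kofi–Sara–Emil–Omar.
That gives 2 distinct shortest paths.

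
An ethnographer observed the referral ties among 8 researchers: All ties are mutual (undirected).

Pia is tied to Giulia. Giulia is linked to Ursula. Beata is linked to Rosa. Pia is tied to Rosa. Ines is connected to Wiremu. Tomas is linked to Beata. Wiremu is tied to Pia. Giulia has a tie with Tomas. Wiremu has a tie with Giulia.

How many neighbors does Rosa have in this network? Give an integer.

Rosa is directly tied to Beata and Pia. That is 2 neighbors, so the degree of Rosa is 2.

2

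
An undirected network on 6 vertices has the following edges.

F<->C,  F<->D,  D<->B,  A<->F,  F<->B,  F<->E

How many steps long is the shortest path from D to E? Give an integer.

One shortest route is D – F – E, which uses 2 edges, and D and E are not directly tied, so nothing shorter exists. So d(D,E) = 2.

2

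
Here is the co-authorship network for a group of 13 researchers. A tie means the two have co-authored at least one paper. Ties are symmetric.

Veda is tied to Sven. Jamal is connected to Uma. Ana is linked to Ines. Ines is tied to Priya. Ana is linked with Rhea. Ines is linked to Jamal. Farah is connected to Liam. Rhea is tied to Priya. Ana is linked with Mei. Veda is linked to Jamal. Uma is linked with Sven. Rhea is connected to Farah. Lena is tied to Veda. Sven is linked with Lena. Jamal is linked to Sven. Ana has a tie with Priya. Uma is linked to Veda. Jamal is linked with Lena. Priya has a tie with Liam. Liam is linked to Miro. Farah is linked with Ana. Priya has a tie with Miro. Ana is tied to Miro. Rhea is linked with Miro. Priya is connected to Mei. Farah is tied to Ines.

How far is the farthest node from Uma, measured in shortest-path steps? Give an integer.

4

Distances from Uma: Ana:3, Farah:3, Ines:2, Jamal:1, Lena:2, Liam:4, Mei:4, Miro:4, Priya:3, Rhea:4, Sven:1, Veda:1.
The largest is 4 (to Liam, Rhea, Mei, and Miro), so the eccentricity of Uma is 4.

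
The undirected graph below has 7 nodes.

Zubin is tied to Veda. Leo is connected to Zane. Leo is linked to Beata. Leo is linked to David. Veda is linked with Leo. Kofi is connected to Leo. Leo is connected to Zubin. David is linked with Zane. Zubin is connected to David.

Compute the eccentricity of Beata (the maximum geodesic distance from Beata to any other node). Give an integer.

2

Distances from Beata: David:2, Kofi:2, Leo:1, Veda:2, Zane:2, Zubin:2.
The largest is 2 (to Kofi, Zubin, David, Veda, and Zane), so the eccentricity of Beata is 2.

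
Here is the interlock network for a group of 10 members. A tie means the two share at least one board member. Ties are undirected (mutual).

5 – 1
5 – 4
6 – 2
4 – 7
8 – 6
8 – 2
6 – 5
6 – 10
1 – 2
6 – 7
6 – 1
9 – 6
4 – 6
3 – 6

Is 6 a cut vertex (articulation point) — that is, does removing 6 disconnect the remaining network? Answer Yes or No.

Removing 6 leaves {1, 2, 4, 5, 7, and 8} with no path to {3}, so the network splits into 4 components. 6 is a cut vertex.

Yes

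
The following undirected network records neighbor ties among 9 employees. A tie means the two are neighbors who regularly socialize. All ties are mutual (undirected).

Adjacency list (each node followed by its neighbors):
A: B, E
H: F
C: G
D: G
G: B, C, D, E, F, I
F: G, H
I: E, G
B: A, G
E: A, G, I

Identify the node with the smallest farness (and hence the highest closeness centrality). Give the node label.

G

Farness (sum of distances to all others) for each node — A:19, B:15, C:17, D:17, E:14, F:15, G:10, H:22, I:15.
The smallest farness is 10, for G, so G has the highest closeness.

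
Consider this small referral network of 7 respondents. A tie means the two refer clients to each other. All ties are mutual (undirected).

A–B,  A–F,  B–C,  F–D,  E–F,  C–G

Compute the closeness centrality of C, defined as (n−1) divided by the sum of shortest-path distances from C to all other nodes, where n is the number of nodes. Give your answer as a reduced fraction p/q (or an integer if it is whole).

Distances from C: A:2, B:1, D:4, E:4, F:3, G:1. Sum = 15.
n = 7, so closeness = 6/15 = 2/5.

2/5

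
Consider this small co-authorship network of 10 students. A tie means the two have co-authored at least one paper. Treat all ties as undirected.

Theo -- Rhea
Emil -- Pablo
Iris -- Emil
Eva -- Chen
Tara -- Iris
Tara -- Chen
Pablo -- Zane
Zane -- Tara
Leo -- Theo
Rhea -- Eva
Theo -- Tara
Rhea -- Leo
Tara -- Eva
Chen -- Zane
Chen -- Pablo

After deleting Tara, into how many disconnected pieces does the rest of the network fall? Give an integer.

1

Tara's neighbors (Chen, Eva, Iris, Theo, and Zane) remain reachable from one another through other ties, so the rest of the network stays in one piece.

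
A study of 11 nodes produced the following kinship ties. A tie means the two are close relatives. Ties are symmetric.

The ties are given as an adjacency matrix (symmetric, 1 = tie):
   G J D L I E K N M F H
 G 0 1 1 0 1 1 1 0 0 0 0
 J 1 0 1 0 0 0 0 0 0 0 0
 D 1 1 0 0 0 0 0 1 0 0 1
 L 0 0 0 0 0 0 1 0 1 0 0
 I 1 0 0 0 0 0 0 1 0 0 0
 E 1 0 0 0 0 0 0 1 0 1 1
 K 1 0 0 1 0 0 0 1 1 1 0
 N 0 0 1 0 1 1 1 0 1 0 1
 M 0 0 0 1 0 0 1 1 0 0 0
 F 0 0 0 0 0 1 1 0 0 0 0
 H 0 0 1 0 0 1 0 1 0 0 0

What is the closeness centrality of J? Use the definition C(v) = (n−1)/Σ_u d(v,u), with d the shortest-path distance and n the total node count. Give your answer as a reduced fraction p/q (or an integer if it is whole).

10/21

Distances from J: D:1, E:2, F:3, G:1, H:2, I:2, K:2, L:3, M:3, N:2. Sum = 21.
n = 11, so closeness = 10/21.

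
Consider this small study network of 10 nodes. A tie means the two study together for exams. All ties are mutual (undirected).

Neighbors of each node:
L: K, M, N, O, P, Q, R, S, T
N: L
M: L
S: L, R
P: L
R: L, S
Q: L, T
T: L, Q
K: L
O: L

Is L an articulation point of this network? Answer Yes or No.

Removing L leaves {M} with no path to {O}, so the network splits into 7 components. L is a cut vertex.

Yes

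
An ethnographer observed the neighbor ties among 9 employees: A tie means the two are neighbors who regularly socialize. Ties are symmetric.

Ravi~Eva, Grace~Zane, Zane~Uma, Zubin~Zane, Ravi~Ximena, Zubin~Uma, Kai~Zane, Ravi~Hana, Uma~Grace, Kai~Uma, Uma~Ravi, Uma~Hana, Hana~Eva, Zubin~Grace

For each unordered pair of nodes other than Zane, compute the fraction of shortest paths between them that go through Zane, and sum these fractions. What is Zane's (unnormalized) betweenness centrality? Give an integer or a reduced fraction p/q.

1

Pairs whose geodesics pass through Zane — Kai–Zubin: 1/2; Kai–Grace: 1/2.
All other pairs contribute 0.
Summing the contributions gives betweenness(Zane) = 1.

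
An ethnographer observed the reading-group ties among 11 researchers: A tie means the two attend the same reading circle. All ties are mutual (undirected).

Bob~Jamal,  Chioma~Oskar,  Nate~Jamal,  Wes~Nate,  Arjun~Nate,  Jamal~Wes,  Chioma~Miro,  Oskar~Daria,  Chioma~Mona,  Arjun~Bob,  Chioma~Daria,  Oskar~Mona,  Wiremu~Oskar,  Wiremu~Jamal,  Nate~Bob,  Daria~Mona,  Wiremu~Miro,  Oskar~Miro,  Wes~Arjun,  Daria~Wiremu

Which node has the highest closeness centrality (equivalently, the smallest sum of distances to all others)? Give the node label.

Farness (sum of distances to all others) for each node — Arjun:30, Bob:24, Chioma:26, Daria:21, Jamal:18, Miro:22, Mona:27, Nate:23, Oskar:20, Wes:24, Wiremu:17.
The smallest farness is 17, for Wiremu, so Wiremu has the highest closeness.

Wiremu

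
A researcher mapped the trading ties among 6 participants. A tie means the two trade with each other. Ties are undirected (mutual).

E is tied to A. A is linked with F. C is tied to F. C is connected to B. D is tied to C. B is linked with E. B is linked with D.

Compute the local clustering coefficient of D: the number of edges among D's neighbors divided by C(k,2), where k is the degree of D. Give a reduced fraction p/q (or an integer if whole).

1

D's neighbors: B and C (k = 2).
Possible neighbor pairs: C(2,2) = 1. Edges among them: B–C → e = 1.
Clustering(D) = 1/1.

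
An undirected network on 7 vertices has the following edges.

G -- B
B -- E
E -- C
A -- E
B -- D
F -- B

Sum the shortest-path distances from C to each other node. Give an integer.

14

Distances from C: A:2, B:2, D:3, E:1, F:3, G:3.
Sum = 2 + 2 + 3 + 1 + 3 + 3 = 14.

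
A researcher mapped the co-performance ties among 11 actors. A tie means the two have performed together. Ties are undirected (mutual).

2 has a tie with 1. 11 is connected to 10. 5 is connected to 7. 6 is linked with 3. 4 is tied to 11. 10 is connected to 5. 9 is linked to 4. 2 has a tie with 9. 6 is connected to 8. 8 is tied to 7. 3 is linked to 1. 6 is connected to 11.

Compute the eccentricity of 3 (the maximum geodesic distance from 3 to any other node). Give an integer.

Distances from 3: 1:1, 2:2, 4:3, 5:4, 6:1, 7:3, 8:2, 9:3, 10:3, 11:2.
The largest is 4 (to 5), so the eccentricity of 3 is 4.

4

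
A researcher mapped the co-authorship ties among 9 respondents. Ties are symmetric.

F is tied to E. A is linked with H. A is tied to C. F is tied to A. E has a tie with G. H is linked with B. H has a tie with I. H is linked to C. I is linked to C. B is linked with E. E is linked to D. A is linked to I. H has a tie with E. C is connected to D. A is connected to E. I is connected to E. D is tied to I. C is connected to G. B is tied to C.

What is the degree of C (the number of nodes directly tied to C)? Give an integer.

C is directly tied to A, B, D, G, H, and I. That is 6 neighbors, so the degree of C is 6.

6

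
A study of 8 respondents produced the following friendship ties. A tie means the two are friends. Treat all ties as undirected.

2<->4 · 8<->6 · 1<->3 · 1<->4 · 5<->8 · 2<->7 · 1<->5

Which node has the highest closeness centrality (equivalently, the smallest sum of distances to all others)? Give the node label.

1

Farness (sum of distances to all others) for each node — 1:13, 2:19, 3:19, 4:15, 5:15, 6:25, 7:25, 8:19.
The smallest farness is 13, for 1, so 1 has the highest closeness.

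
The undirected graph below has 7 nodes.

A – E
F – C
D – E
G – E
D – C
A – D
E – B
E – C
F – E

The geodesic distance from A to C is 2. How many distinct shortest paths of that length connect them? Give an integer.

The shortest distance is 2. The length-2 paths are: A–E–C; A–D–C.
That gives 2 distinct shortest paths.

2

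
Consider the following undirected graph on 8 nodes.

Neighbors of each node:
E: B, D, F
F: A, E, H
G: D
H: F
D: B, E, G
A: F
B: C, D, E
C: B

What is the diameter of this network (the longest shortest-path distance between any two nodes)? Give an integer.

Eccentricity of each node (its greatest distance to any other): A:4, B:3, C:4, D:3, E:2, F:3, G:4, H:4.
The maximum eccentricity is 4, realized for instance by the pair C–H via C – B – E – F – H. So the diameter is 4.

4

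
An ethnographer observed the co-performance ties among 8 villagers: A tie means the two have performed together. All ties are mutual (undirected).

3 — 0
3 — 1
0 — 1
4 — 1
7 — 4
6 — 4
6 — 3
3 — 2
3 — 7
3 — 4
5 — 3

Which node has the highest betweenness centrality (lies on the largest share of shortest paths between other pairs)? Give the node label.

3

Unnormalized betweenness of each node: 0:0, 1:1/2, 2:0, 3:15, 4:3/2, 5:0, 6:0, 7:0.
3 has the largest value, 15, making it the main broker — the node through which the most shortest paths run.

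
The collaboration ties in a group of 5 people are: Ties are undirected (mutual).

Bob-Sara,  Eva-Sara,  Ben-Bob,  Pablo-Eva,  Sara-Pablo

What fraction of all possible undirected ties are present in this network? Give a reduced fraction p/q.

There are 5 edges and 5 nodes, so the maximum possible is C(5,2) = 10.
Density = 5/10 = 1/2.

1/2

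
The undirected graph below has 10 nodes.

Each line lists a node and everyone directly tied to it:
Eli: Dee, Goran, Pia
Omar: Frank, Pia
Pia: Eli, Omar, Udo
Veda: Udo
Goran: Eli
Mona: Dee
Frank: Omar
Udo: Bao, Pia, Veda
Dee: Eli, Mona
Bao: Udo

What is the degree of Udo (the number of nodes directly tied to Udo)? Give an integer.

Udo is directly tied to Bao, Pia, and Veda. That is 3 neighbors, so the degree of Udo is 3.

3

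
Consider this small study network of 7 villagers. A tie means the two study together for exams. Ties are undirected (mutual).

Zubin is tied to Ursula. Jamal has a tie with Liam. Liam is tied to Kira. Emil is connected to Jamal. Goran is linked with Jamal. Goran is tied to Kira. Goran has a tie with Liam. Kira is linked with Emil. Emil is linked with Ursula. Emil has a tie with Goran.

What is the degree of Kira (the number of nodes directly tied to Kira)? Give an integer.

Kira is directly tied to Emil, Goran, and Liam. That is 3 neighbors, so the degree of Kira is 3.

3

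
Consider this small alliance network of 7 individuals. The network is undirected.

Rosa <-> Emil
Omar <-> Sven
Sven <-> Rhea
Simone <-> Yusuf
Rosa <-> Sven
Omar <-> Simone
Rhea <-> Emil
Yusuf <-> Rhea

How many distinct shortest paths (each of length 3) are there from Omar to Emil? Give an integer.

The shortest distance is 3. The length-3 paths are: Omar–Sven–Rosa–Emil; Omar–Sven–Rhea–Emil.
That gives 2 distinct shortest paths.

2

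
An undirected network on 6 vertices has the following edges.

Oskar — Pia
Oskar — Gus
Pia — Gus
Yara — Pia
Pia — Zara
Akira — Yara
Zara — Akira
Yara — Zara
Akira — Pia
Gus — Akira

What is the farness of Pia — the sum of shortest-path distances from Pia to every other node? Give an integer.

5

Distances from Pia: Akira:1, Gus:1, Oskar:1, Yara:1, Zara:1.
Sum = 1 + 1 + 1 + 1 + 1 = 5.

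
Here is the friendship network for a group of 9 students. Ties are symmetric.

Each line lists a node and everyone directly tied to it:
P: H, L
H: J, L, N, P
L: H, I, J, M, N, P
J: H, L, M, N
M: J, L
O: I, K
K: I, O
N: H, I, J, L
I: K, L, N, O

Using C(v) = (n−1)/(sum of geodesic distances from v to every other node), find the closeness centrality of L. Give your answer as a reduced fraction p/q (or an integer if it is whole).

4/5

Distances from L: H:1, I:1, J:1, K:2, M:1, N:1, O:2, P:1. Sum = 10.
n = 9, so closeness = 8/10 = 4/5.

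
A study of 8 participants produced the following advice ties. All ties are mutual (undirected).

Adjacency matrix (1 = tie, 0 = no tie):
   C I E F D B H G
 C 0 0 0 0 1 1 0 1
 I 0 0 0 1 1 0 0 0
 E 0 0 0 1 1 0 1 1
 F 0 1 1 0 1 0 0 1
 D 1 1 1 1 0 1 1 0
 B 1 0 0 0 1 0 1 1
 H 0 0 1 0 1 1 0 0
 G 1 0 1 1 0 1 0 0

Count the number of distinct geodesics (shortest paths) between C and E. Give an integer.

2

The shortest distance is 2. The length-2 paths are: C–D–E; C–G–E.
That gives 2 distinct shortest paths.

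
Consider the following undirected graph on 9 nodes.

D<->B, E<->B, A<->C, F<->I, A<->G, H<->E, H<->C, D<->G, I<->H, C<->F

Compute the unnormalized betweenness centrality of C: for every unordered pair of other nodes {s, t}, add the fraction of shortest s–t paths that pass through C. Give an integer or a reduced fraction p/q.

Pairs whose geodesics pass through C — A–E: 1; A–H: 1; A–I: 2/2; A–F: 1; G–H: 1; G–I: 2/2; G–F: 1; D–F: 1; B–F: 1/2; E–F: 1/2; H–F: 1/2.
All other pairs contribute 0.
Summing the contributions gives betweenness(C) = 19/2.

19/2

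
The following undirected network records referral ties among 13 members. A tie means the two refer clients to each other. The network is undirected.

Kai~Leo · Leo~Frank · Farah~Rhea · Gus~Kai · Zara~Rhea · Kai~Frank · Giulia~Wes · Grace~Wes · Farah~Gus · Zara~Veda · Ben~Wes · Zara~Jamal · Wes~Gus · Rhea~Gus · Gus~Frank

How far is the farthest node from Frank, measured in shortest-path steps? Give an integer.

4

Distances from Frank: Ben:3, Farah:2, Giulia:3, Grace:3, Gus:1, Jamal:4, Kai:1, Leo:1, Rhea:2, Veda:4, Wes:2, Zara:3.
The largest is 4 (to Veda and Jamal), so the eccentricity of Frank is 4.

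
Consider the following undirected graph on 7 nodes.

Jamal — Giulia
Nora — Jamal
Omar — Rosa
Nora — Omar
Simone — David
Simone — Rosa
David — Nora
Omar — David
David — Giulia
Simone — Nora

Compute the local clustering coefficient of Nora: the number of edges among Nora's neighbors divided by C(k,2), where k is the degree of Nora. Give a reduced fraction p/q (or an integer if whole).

Nora's neighbors: David, Jamal, Omar, and Simone (k = 4).
Possible neighbor pairs: C(4,2) = 6. Edges among them: David–Omar, David–Simone → e = 2.
Clustering(Nora) = 2/6 = 1/3.

1/3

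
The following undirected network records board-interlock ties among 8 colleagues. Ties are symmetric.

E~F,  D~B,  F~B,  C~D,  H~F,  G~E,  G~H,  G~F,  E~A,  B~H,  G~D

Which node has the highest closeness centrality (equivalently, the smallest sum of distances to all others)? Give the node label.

G

Farness (sum of distances to all others) for each node — A:18, B:12, C:18, D:12, E:12, F:11, G:10, H:13.
The smallest farness is 10, for G, so G has the highest closeness.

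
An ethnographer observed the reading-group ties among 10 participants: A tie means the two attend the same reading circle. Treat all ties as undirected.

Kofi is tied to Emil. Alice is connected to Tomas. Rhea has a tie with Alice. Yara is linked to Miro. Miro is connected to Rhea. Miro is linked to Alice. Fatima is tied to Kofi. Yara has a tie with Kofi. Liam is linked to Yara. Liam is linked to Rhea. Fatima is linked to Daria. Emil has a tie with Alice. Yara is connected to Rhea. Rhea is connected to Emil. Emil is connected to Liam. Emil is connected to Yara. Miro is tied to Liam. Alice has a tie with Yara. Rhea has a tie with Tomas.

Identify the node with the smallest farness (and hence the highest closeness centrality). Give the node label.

Farness (sum of distances to all others) for each node — Alice:16, Daria:30, Emil:14, Fatima:22, Kofi:16, Liam:17, Miro:17, Rhea:15, Tomas:22, Yara:13.
The smallest farness is 13, for Yara, so Yara has the highest closeness.

Yara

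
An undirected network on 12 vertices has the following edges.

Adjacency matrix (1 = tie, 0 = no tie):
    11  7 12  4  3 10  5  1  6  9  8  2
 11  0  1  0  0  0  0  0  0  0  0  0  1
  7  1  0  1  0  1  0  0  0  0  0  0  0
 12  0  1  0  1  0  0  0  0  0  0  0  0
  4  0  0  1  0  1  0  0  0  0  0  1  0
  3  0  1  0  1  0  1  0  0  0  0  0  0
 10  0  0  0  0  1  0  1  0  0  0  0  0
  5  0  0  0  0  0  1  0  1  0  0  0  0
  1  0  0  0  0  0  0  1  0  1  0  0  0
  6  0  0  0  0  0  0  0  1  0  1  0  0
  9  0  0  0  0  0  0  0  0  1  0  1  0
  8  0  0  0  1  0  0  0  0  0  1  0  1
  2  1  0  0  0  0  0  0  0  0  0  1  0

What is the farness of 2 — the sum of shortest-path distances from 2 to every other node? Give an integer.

30

Distances from 2: 1:4, 3:3, 4:2, 5:5, 6:3, 7:2, 8:1, 9:2, 10:4, 11:1, 12:3.
Sum = 4 + 3 + 2 + 5 + 3 + 2 + 1 + 2 + 4 + 1 + 3 = 30.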